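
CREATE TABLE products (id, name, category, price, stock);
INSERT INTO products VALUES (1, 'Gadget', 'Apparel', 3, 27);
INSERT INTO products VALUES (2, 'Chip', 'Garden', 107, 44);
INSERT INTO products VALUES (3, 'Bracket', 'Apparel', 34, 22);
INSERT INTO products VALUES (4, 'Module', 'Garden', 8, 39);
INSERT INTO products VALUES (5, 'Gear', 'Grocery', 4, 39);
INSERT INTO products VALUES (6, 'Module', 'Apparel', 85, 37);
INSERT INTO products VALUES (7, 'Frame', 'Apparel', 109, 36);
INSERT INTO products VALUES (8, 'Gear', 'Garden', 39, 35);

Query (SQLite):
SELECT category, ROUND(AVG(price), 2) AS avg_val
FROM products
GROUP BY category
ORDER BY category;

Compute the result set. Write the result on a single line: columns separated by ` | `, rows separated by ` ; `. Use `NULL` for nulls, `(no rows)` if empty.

Partition products by category; compute ROUND(AVG(price), 2) within each group.
  Apparel: ids {1, 3, 6, 7} → ROUND(AVG(price), 2)=57.75
  Garden: ids {2, 4, 8} → ROUND(AVG(price), 2)=51.33
  Grocery: ids {5} → ROUND(AVG(price), 2)=4

Apparel | 57.75 ; Garden | 51.33 ; Grocery | 4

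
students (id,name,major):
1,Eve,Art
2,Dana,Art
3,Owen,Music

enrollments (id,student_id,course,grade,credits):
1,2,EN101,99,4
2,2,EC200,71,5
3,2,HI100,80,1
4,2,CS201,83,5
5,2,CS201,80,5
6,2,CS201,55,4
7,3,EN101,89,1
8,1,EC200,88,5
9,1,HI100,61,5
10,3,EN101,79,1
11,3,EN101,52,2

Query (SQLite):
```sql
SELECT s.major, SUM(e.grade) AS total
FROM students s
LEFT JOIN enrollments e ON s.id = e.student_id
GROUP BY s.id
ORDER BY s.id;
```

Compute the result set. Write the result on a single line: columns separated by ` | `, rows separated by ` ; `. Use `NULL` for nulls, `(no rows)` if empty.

LEFT JOIN keeps every students row; unmatched ones get NULL for enrollments columns.
Group by students.id and compute SUM(e.grade). SUM over an all-NULL group is NULL.
  1: ids {8, 9} → SUM(e.grade)=149
  2: ids {1, 2, 3, 4, 5, 6} → SUM(e.grade)=468
  3: ids {7, 10, 11} → SUM(e.grade)=220

Art | 149 ; Art | 468 ; Music | 220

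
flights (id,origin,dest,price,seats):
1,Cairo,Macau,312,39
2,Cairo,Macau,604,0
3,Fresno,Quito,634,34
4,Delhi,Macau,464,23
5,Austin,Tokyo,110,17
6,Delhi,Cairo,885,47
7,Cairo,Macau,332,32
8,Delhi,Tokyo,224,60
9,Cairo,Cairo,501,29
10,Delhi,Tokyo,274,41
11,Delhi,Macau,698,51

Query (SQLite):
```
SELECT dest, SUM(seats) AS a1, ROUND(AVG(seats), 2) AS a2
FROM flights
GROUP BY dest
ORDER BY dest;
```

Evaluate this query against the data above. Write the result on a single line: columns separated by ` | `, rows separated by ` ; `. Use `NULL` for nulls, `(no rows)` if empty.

Cairo | 76 | 38 ; Macau | 145 | 29 ; Quito | 34 | 34 ; Tokyo | 118 | 39.33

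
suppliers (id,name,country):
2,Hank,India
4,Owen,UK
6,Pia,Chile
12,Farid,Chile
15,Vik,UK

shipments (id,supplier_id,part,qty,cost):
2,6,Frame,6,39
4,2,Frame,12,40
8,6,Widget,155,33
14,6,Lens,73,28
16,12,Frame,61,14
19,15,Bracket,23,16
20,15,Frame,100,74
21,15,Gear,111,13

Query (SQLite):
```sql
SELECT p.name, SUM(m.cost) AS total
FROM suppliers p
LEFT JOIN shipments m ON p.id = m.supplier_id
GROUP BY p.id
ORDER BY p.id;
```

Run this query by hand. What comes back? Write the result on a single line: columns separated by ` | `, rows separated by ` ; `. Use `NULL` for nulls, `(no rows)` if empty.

Hank | 40 ; Owen | NULL ; Pia | 100 ; Farid | 14 ; Vik | 103

LEFT JOIN keeps every suppliers row; unmatched ones get NULL for shipments columns.
Group by suppliers.id and compute SUM(m.cost). SUM over an all-NULL group is NULL.
  2: ids {4} → SUM(m.cost)=40
  4: ids {—} → SUM(m.cost)=NULL
  6: ids {2, 8, 14} → SUM(m.cost)=100
  12: ids {16} → SUM(m.cost)=14
  15: ids {19, 20, 21} → SUM(m.cost)=103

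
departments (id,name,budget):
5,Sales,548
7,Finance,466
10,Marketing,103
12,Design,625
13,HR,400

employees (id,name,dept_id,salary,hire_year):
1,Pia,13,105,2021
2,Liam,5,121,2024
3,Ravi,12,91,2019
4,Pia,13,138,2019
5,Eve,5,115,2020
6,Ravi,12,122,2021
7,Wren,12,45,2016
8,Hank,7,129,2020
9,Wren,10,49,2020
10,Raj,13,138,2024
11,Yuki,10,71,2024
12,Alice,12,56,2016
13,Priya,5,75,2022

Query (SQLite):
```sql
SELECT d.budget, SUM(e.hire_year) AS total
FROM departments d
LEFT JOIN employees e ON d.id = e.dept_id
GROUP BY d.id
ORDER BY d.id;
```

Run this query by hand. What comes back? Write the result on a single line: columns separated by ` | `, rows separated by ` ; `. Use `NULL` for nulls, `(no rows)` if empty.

LEFT JOIN keeps every departments row; unmatched ones get NULL for employees columns.
Group by departments.id and compute SUM(e.hire_year). SUM over an all-NULL group is NULL.
  5: ids {2, 5, 13} → SUM(e.hire_year)=6066
  7: ids {8} → SUM(e.hire_year)=2020
  10: ids {9, 11} → SUM(e.hire_year)=4044
  12: ids {3, 6, 7, 12} → SUM(e.hire_year)=8072
  13: ids {1, 4, 10} → SUM(e.hire_year)=6064

548 | 6066 ; 466 | 2020 ; 103 | 4044 ; 625 | 8072 ; 400 | 6064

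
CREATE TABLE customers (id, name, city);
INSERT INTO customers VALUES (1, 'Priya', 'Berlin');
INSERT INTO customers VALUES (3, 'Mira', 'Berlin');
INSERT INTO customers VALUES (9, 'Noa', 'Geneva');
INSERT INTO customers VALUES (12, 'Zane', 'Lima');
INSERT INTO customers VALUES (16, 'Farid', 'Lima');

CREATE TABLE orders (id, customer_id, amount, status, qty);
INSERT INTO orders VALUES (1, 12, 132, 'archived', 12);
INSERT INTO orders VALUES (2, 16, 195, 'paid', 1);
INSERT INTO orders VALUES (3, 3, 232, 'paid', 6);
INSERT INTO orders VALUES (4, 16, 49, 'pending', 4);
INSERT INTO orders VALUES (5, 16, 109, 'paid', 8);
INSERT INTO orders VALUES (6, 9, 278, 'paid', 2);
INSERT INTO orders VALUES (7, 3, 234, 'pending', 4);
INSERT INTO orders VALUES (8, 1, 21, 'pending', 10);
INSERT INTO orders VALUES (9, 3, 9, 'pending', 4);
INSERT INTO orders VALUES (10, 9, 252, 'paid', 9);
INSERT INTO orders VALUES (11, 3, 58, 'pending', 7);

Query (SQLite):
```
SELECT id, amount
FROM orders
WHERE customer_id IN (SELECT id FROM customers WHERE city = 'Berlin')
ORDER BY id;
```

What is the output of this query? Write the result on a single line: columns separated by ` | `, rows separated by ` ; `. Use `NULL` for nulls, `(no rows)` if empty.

Inner query: customers.id where city = 'Berlin'.
Outer: keep orders rows whose customer_id is in that set.
Inner query → {1, 3}

3 | 232 ; 7 | 234 ; 8 | 21 ; 9 | 9 ; 11 | 58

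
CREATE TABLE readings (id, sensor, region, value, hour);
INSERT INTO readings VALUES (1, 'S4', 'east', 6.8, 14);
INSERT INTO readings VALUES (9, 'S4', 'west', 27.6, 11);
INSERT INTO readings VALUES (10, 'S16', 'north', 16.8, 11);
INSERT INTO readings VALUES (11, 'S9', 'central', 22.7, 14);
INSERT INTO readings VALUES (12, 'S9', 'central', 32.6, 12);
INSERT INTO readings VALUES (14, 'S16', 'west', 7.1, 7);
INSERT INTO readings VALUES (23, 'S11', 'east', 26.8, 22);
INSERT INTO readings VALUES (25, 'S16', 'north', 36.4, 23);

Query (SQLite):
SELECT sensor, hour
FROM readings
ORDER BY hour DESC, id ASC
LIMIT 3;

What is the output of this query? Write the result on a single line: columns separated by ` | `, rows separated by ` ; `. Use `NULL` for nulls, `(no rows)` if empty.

Sort by hour desc, tiebreak id asc: (23, id=25), (22, id=23), (14, id=1), (14, id=11), (12, id=12), (11, id=9) …. Take first 3.

S16 | 23 ; S11 | 22 ; S4 | 14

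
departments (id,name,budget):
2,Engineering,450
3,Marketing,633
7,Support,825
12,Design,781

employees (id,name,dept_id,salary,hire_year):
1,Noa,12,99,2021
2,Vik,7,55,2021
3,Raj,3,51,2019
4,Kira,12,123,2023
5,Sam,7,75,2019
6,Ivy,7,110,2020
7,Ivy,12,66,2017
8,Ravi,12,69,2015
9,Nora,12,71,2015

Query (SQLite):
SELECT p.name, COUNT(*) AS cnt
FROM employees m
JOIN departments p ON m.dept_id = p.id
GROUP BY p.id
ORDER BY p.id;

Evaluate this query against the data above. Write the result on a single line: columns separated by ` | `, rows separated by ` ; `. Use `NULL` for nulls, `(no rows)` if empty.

Join each employees row to its departments via dept_id.
Group joined rows by departments.id; compute COUNT(*) per group.
  3: ids {3} → COUNT(*)=1
  7: ids {2, 5, 6} → COUNT(*)=3
  12: ids {1, 4, 7, 8, 9} → COUNT(*)=5

Marketing | 1 ; Support | 3 ; Design | 5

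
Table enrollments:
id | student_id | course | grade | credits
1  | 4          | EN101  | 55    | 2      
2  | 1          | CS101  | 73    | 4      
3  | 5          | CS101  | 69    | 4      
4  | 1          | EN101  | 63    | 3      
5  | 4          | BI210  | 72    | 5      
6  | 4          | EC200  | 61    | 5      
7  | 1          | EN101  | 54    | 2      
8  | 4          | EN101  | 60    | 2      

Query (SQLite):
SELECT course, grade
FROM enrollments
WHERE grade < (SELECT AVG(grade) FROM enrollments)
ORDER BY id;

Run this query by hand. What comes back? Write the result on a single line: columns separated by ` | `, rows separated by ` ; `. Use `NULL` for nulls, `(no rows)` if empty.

EN101 | 55 ; EN101 | 63 ; EC200 | 61 ; EN101 | 54 ; EN101 | 60

Scalar subquery: AVG(grade) over all enrollments rows = 63.375.
Keep rows where grade < that value.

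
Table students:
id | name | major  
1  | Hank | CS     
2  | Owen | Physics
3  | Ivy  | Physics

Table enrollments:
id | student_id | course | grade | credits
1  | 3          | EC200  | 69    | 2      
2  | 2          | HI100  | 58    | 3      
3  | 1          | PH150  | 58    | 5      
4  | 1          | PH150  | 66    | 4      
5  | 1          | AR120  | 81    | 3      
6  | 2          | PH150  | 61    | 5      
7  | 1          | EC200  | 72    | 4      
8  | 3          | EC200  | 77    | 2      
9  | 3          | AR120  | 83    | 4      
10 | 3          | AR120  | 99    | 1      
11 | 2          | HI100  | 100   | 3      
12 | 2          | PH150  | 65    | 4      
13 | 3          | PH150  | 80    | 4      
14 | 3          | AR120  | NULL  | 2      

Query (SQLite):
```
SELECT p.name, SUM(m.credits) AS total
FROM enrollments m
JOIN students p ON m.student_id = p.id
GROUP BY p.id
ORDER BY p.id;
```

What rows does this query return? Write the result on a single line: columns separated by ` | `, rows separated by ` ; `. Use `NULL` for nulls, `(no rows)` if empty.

Join each enrollments row to its students via student_id.
Group joined rows by students.id; compute SUM(m.credits) per group.
  1: ids {3, 4, 5, 7} → SUM(m.credits)=16
  2: ids {2, 6, 11, 12} → SUM(m.credits)=15
  3: ids {1, 8, 9, 10, 13, 14} → SUM(m.credits)=15

Hank | 16 ; Owen | 15 ; Ivy | 15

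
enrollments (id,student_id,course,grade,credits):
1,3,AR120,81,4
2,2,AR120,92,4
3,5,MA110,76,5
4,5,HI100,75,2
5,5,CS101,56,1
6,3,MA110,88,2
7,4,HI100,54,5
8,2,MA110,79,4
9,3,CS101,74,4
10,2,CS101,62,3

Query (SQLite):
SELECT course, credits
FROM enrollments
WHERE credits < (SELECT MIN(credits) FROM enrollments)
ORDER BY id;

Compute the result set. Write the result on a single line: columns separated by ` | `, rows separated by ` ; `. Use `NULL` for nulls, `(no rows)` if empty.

(no rows)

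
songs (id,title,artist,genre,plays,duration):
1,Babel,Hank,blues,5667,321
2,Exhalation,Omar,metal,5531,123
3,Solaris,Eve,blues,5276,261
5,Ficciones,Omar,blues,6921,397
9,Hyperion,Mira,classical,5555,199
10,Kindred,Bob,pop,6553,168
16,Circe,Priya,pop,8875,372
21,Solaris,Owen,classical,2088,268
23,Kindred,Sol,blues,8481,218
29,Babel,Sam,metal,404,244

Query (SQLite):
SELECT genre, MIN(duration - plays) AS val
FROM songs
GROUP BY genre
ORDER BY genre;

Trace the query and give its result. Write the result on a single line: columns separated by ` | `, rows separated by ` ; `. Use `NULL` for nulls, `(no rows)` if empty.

blues | -8263 ; classical | -5356 ; metal | -5408 ; pop | -8503

For each row compute duration - plays.
Group by genre; take MIN of the expression per group.
  blues: ids {1, 3, 5, 23} → MIN(duration - plays)=-8263
  classical: ids {9, 21} → MIN(duration - plays)=-5356
  metal: ids {2, 29} → MIN(duration - plays)=-5408
  pop: ids {10, 16} → MIN(duration - plays)=-8503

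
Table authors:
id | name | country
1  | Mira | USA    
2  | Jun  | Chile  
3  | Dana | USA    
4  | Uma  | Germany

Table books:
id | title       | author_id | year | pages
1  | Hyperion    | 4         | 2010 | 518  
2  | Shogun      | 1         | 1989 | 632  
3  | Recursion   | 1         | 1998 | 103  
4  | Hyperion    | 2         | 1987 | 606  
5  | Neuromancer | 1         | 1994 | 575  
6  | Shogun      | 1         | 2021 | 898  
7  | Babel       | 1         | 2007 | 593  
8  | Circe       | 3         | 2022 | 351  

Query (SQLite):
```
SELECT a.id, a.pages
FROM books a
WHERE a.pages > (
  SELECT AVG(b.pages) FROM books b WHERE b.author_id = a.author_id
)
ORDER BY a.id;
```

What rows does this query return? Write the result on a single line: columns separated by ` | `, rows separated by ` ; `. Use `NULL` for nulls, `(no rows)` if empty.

2 | 632 ; 5 | 575 ; 6 | 898 ; 7 | 593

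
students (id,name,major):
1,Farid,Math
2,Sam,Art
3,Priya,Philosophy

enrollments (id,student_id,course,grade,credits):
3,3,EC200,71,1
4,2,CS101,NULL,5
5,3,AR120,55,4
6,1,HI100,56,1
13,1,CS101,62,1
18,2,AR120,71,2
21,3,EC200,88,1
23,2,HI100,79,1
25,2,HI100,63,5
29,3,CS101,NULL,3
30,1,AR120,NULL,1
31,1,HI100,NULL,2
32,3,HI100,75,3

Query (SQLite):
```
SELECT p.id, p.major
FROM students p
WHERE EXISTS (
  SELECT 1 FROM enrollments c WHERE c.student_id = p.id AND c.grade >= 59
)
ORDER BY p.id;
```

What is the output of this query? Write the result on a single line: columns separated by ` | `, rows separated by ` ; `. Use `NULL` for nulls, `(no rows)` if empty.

1 | Math ; 2 | Art ; 3 | Philosophy

For each students row, check whether any enrollments with matching student_id has grade >= 59.
Keep rows where that is true.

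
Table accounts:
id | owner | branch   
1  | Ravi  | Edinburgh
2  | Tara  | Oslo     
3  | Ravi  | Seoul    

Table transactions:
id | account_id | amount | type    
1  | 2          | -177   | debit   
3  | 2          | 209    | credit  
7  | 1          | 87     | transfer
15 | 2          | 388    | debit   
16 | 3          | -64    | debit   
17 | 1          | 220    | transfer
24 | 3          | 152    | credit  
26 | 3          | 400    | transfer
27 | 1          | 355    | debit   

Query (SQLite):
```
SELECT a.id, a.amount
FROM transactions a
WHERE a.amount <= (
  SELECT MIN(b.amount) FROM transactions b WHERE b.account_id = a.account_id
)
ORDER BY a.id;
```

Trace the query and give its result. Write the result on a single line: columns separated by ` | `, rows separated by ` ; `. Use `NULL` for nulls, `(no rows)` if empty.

For each transactions row a, compute MIN(amount) over rows sharing a.account_id.
Keep row a if a.amount <= that per-group MIN.
  account_id=1: MIN(amount) = 87
  account_id=2: MIN(amount) = -177
  account_id=3: MIN(amount) = -64

1 | -177 ; 7 | 87 ; 16 | -64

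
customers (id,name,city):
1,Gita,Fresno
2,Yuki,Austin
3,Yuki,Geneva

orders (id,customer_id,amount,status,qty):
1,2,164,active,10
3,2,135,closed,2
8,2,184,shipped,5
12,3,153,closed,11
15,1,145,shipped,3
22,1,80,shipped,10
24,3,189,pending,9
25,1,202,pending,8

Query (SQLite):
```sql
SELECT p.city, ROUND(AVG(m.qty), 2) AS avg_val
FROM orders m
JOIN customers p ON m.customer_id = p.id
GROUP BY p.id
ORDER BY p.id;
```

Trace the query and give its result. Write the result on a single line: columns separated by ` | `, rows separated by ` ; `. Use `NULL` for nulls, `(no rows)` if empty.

Join each orders row to its customers via customer_id.
Group joined rows by customers.id; compute ROUND(AVG(m.qty), 2) per group.
  1: ids {15, 22, 25} → ROUND(AVG(m.qty), 2)=7
  2: ids {1, 3, 8} → ROUND(AVG(m.qty), 2)=5.67
  3: ids {12, 24} → ROUND(AVG(m.qty), 2)=10

Fresno | 7 ; Austin | 5.67 ; Geneva | 10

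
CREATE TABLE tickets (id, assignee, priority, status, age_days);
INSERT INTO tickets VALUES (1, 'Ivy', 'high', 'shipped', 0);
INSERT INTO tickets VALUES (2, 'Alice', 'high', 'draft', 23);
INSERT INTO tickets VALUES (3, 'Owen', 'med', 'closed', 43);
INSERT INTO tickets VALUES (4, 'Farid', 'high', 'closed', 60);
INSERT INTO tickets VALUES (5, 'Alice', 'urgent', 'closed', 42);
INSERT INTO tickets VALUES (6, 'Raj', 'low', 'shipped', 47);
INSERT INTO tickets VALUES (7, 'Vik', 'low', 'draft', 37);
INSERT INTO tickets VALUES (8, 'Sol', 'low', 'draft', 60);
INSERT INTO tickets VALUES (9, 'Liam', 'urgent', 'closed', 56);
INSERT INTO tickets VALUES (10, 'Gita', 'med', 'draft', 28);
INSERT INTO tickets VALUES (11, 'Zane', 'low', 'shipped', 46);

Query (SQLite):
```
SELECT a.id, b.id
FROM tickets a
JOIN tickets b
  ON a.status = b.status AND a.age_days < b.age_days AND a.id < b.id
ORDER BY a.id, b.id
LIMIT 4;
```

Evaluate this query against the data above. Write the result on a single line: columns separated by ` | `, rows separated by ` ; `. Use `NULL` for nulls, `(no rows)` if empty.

Pairs (a,b) with same status, a.age_days < b.age_days, a.id < b.id.
status groups: closed:{3,4,5,9} draft:{2,7,8,10} shipped:{1,6,11}
Ordered by (a.id, b.id); first 4.

1 | 6 ; 1 | 11 ; 2 | 7 ; 2 | 8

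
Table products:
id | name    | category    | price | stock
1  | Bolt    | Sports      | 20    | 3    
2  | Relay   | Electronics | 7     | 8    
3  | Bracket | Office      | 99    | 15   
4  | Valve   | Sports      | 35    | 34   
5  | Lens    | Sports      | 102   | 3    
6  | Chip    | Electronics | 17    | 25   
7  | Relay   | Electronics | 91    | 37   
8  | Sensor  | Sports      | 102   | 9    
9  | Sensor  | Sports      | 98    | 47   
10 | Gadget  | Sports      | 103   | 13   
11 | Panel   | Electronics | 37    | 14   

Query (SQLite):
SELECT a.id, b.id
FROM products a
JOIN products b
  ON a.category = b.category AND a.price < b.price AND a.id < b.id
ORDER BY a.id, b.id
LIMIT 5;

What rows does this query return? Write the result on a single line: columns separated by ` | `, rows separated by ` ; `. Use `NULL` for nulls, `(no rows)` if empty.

Pairs (a,b) with same category, a.price < b.price, a.id < b.id.
category groups: Electronics:{2,6,7,11} Office:{3} Sports:{1,4,5,8,9,10}
Ordered by (a.id, b.id); first 5.

1 | 4 ; 1 | 5 ; 1 | 8 ; 1 | 9 ; 1 | 10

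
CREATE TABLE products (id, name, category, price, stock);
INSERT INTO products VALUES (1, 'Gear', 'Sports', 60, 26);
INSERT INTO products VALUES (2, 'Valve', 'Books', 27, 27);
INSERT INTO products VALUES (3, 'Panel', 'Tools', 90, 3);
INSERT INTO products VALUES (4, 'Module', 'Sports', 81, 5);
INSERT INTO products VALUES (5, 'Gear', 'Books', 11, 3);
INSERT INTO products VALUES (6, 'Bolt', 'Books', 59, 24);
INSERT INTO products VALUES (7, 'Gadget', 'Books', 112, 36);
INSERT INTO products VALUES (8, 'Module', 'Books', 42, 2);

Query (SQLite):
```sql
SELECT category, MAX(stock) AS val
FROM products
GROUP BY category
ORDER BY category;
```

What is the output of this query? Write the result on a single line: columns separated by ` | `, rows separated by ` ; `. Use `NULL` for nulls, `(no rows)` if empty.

Books | 36 ; Sports | 26 ; Tools | 3

Partition products by category; compute MAX(stock) within each group.
  Books: ids {2, 5, 6, 7, 8} → MAX(stock)=36
  Sports: ids {1, 4} → MAX(stock)=26
  Tools: ids {3} → MAX(stock)=3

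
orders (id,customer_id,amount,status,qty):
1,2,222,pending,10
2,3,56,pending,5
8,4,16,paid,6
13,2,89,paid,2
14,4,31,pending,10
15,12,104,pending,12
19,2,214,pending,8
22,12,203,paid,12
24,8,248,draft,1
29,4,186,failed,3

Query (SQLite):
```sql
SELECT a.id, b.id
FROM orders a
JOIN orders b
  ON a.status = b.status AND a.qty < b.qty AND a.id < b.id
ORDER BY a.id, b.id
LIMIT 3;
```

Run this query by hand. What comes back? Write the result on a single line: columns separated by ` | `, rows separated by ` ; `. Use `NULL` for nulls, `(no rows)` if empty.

Pairs (a,b) with same status, a.qty < b.qty, a.id < b.id.
status groups: draft:{24} failed:{29} paid:{8,13,22} pending:{1,2,14,15,19}
Ordered by (a.id, b.id); first 3.

1 | 15 ; 2 | 14 ; 2 | 15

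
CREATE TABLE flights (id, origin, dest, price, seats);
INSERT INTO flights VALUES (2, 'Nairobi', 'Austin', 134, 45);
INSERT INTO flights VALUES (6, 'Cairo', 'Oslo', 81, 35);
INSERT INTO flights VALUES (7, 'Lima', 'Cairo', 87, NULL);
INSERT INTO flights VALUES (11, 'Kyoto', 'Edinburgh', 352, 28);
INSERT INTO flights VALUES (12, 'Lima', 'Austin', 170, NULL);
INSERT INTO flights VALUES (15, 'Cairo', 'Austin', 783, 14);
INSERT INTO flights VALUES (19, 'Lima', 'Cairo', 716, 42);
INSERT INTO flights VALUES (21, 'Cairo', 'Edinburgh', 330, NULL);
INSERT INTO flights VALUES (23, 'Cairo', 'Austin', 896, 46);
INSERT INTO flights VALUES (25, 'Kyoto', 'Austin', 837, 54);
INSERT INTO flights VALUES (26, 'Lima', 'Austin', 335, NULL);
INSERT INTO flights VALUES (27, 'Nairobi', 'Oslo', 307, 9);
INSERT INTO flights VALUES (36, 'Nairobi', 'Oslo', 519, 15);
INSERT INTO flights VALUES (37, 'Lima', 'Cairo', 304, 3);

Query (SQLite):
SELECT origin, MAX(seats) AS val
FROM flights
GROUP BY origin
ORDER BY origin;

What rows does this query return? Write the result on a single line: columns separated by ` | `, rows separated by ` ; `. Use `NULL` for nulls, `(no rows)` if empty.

Cairo | 46 ; Kyoto | 54 ; Lima | 42 ; Nairobi | 45

Partition flights by origin; compute MAX(seats) within each group.
  Cairo: ids {6, 15, 21, 23} → MAX(seats)=46
  Kyoto: ids {11, 25} → MAX(seats)=54
  Lima: ids {7, 12, 19, 26, 37} → MAX(seats)=42
  Nairobi: ids {2, 27, 36} → MAX(seats)=45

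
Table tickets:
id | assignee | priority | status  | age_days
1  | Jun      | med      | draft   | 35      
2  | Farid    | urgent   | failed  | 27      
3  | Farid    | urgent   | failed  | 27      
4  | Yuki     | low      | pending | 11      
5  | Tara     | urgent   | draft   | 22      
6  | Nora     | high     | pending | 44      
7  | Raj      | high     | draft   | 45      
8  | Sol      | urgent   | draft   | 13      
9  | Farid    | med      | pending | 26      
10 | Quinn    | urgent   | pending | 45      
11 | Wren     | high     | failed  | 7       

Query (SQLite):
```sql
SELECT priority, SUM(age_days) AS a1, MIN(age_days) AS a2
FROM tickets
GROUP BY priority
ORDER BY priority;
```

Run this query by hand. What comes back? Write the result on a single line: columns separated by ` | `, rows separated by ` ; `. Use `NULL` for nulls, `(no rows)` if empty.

high | 96 | 7 ; low | 11 | 11 ; med | 61 | 26 ; urgent | 134 | 13

Group tickets by priority.
Per group compute: SUM(age_days), MIN(age_days).
  high: ids {6, 7, 11} → SUM(age_days)=96, MIN(age_days)=7
  low: ids {4} → SUM(age_days)=11, MIN(age_days)=11
  med: ids {1, 9} → SUM(age_days)=61, MIN(age_days)=26
  urgent: ids {2, 3, 5, 8, 10} → SUM(age_days)=134, MIN(age_days)=13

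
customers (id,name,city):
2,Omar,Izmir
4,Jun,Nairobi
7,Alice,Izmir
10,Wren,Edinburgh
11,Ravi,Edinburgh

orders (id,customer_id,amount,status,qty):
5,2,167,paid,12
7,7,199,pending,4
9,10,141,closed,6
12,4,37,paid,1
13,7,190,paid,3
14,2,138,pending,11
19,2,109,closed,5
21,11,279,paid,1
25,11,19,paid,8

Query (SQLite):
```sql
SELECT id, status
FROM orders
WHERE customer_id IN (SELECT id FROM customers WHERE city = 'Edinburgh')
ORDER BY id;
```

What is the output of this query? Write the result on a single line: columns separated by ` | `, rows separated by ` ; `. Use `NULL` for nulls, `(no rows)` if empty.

Inner query: customers.id where city = 'Edinburgh'.
Outer: keep orders rows whose customer_id is in that set.
Inner query → {10, 11}

9 | closed ; 21 | paid ; 25 | paid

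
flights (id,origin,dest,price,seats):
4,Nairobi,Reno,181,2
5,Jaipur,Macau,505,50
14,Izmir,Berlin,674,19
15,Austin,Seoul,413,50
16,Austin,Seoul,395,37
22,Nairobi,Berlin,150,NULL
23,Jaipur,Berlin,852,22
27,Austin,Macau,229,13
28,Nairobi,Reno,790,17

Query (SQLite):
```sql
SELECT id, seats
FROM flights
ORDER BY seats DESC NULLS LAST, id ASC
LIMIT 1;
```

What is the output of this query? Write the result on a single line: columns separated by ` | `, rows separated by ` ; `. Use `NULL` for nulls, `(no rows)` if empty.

Sort by seats desc, tiebreak id asc: (50, id=5), (50, id=15), (37, id=16), (22, id=23) …. Take first 1.
NULLS LAST: NULL seats rows go after all non-NULL rows (among themselves ordered by id asc).

5 | 50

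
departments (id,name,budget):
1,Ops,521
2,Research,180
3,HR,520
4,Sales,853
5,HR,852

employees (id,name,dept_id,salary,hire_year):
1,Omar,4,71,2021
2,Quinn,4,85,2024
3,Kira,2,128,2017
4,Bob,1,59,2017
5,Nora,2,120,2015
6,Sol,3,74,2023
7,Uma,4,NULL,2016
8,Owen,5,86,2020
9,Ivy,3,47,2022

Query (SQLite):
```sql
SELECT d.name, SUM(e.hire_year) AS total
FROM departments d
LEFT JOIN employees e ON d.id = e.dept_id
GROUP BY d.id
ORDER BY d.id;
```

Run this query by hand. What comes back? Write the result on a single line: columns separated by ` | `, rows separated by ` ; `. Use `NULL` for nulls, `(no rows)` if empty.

Ops | 2017 ; Research | 4032 ; HR | 4045 ; Sales | 6061 ; HR | 2020

LEFT JOIN keeps every departments row; unmatched ones get NULL for employees columns.
Group by departments.id and compute SUM(e.hire_year). SUM over an all-NULL group is NULL.
  1: ids {4} → SUM(e.hire_year)=2017
  2: ids {3, 5} → SUM(e.hire_year)=4032
  3: ids {6, 9} → SUM(e.hire_year)=4045
  4: ids {1, 2, 7} → SUM(e.hire_year)=6061
  5: ids {8} → SUM(e.hire_year)=2020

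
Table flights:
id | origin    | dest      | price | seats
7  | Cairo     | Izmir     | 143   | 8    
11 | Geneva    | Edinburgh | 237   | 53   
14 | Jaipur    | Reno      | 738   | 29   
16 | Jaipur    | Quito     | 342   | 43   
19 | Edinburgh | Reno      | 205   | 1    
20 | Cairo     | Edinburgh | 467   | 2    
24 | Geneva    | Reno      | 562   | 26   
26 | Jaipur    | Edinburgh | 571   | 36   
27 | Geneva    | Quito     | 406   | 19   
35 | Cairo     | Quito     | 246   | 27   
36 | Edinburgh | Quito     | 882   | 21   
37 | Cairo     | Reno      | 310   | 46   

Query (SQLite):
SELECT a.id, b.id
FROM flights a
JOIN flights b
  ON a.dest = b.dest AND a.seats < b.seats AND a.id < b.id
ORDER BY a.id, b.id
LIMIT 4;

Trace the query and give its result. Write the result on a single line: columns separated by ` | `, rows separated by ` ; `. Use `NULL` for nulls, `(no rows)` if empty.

Pairs (a,b) with same dest, a.seats < b.seats, a.id < b.id.
dest groups: Edinburgh:{11,20,26} Izmir:{7} Quito:{16,27,35,36} Reno:{14,19,24,37}
Ordered by (a.id, b.id); first 4.

14 | 37 ; 19 | 24 ; 19 | 37 ; 20 | 26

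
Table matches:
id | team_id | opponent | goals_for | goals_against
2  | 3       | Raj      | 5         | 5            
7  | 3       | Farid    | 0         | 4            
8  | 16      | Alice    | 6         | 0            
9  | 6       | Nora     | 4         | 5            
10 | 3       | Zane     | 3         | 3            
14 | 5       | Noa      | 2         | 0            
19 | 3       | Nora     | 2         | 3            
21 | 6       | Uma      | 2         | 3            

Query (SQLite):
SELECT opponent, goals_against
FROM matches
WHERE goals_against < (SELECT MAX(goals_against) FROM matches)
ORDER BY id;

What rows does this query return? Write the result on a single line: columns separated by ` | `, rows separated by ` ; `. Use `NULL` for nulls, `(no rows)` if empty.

Scalar subquery: MAX(goals_against) over all matches rows = 5.
Keep rows where goals_against < that value.

Farid | 4 ; Alice | 0 ; Zane | 3 ; Noa | 0 ; Nora | 3 ; Uma | 3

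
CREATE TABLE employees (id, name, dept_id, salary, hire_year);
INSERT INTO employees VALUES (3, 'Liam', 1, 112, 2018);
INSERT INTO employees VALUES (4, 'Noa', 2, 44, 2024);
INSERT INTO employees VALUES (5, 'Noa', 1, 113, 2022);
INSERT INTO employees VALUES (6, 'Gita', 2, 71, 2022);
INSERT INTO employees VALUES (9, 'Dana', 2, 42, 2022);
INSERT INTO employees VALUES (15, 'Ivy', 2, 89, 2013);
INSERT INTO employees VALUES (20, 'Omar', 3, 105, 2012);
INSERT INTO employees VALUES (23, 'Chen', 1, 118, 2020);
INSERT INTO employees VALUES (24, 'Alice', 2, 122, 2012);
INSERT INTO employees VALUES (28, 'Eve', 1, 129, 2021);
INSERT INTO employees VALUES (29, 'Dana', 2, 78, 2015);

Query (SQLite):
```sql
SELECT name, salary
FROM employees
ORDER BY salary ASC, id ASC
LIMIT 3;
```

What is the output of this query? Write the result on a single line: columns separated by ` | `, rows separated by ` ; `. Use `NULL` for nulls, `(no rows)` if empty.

Sort by salary asc, tiebreak id asc: (42, id=9), (44, id=4), (71, id=6), (78, id=29), (89, id=15), (105, id=20) …. Take first 3.

Dana | 42 ; Noa | 44 ; Gita | 71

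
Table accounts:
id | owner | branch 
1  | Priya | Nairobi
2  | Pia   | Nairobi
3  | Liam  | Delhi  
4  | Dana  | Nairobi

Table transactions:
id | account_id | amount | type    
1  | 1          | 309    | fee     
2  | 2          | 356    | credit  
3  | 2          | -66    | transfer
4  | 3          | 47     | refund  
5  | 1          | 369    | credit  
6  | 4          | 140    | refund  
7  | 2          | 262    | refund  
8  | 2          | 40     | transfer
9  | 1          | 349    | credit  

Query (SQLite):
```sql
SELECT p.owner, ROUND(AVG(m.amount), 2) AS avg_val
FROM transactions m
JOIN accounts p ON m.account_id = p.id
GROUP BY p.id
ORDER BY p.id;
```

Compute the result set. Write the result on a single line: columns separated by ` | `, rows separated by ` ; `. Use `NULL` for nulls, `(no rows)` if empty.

Priya | 342.33 ; Pia | 148 ; Liam | 47 ; Dana | 140

Join each transactions row to its accounts via account_id.
Group joined rows by accounts.id; compute ROUND(AVG(m.amount), 2) per group.
  1: ids {1, 5, 9} → ROUND(AVG(m.amount), 2)=342.33
  2: ids {2, 3, 7, 8} → ROUND(AVG(m.amount), 2)=148
  3: ids {4} → ROUND(AVG(m.amount), 2)=47
  4: ids {6} → ROUND(AVG(m.amount), 2)=140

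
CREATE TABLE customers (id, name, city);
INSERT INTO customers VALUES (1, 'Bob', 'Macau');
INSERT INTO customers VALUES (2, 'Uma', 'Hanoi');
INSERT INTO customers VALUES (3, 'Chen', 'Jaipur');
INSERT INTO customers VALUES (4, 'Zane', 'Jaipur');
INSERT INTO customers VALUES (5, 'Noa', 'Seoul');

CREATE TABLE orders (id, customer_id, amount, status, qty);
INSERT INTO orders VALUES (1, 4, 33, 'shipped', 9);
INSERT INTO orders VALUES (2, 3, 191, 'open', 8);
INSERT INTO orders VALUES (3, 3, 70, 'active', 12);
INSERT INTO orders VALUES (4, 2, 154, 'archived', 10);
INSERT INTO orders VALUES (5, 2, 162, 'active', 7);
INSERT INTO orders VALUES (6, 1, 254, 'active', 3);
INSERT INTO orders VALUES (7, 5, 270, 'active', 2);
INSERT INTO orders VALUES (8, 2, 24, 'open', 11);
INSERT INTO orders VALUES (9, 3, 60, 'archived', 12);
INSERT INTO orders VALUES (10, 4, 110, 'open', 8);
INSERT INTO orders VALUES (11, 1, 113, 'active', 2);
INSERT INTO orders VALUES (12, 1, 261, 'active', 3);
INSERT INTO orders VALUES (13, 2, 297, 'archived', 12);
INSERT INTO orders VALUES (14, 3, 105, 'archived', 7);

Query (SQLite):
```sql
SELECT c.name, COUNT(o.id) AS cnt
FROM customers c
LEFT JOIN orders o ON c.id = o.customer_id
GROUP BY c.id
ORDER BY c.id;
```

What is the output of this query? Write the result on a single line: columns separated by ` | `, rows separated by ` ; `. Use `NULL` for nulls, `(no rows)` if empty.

Bob | 3 ; Uma | 4 ; Chen | 4 ; Zane | 2 ; Noa | 1

LEFT JOIN keeps every customers row; unmatched ones get NULL for orders columns.
Group by customers.id and compute COUNT(o.id). COUNT(col) of an all-NULL group is 0.
  1: ids {6, 11, 12} → COUNT(o.id)=3
  2: ids {4, 5, 8, 13} → COUNT(o.id)=4
  3: ids {2, 3, 9, 14} → COUNT(o.id)=4
  4: ids {1, 10} → COUNT(o.id)=2
  5: ids {7} → COUNT(o.id)=1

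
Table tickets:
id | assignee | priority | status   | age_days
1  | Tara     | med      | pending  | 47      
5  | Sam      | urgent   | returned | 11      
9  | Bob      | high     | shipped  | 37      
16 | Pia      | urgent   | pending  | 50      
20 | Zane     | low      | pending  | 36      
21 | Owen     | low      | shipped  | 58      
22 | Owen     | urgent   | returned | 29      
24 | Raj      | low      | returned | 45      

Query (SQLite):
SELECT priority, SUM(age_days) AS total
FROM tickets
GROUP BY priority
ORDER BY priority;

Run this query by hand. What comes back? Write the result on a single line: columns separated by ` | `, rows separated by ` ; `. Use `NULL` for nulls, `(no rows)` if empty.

high | 37 ; low | 139 ; med | 47 ; urgent | 90

Partition tickets by priority; compute SUM(age_days) within each group.
  high: ids {9} → SUM(age_days)=37
  low: ids {20, 21, 24} → SUM(age_days)=139
  med: ids {1} → SUM(age_days)=47
  urgent: ids {5, 16, 22} → SUM(age_days)=90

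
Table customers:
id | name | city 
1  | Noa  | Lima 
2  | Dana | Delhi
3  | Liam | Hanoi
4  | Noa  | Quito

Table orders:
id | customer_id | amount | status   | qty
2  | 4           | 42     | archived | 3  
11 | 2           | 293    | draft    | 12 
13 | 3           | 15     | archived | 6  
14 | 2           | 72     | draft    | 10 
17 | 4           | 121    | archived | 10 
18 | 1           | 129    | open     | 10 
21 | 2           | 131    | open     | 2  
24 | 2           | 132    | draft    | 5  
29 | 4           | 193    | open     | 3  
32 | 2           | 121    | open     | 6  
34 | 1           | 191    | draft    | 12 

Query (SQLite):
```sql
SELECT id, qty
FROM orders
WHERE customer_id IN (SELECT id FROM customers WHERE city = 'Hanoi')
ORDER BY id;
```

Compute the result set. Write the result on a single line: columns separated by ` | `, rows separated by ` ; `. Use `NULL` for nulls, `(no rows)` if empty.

13 | 6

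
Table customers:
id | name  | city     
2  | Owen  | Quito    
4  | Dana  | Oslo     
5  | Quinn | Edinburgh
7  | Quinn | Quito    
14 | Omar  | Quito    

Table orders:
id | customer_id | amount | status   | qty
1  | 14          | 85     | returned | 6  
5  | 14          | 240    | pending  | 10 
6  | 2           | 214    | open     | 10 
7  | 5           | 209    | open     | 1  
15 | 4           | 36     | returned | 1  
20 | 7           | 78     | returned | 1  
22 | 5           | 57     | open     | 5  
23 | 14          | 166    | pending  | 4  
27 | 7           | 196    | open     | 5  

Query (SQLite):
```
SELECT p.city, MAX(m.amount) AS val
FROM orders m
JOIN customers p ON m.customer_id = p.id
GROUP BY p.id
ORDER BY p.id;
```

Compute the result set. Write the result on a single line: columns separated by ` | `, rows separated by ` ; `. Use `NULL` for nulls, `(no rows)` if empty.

Quito | 214 ; Oslo | 36 ; Edinburgh | 209 ; Quito | 196 ; Quito | 240

Join each orders row to its customers via customer_id.
Group joined rows by customers.id; compute MAX(m.amount) per group.
  2: ids {6} → MAX(m.amount)=214
  4: ids {15} → MAX(m.amount)=36
  5: ids {7, 22} → MAX(m.amount)=209
  7: ids {20, 27} → MAX(m.amount)=196
  14: ids {1, 5, 23} → MAX(m.amount)=240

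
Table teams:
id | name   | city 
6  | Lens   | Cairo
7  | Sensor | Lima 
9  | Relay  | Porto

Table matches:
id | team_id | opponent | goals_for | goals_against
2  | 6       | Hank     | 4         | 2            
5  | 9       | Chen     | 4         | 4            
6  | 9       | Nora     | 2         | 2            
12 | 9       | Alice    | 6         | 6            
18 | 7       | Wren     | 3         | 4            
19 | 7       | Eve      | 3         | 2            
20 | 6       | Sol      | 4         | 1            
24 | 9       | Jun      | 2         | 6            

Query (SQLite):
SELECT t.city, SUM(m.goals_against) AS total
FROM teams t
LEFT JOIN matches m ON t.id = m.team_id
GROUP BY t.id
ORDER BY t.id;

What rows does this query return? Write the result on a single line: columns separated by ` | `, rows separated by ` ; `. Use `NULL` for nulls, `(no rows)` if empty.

LEFT JOIN keeps every teams row; unmatched ones get NULL for matches columns.
Group by teams.id and compute SUM(m.goals_against). SUM over an all-NULL group is NULL.
  6: ids {2, 20} → SUM(m.goals_against)=3
  7: ids {18, 19} → SUM(m.goals_against)=6
  9: ids {5, 6, 12, 24} → SUM(m.goals_against)=18

Cairo | 3 ; Lima | 6 ; Porto | 18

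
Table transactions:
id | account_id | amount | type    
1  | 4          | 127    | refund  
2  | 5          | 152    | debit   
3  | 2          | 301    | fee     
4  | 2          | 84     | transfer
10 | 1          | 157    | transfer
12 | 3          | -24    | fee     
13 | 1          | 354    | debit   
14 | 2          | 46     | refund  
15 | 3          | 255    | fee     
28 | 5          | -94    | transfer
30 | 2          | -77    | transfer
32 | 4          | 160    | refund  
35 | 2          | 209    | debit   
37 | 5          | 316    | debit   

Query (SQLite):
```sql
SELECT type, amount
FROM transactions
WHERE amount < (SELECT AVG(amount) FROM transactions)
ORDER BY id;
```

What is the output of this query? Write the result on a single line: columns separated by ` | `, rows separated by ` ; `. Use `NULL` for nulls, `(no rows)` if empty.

refund | 127 ; transfer | 84 ; fee | -24 ; refund | 46 ; transfer | -94 ; transfer | -77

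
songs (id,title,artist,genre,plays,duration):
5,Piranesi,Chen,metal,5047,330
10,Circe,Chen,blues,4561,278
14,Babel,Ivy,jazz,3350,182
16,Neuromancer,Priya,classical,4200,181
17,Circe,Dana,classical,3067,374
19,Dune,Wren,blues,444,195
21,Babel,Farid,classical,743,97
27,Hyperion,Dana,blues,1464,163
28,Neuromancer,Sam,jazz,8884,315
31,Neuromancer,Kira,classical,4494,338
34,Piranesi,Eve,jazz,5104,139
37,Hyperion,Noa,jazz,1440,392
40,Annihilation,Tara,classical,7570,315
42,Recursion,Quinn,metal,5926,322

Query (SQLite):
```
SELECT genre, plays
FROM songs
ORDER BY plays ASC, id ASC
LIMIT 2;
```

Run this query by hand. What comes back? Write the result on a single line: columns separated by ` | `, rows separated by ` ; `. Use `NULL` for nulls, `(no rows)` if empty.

blues | 444 ; classical | 743

Sort by plays asc, tiebreak id asc: (444, id=19), (743, id=21), (1440, id=37), (1464, id=27), (3067, id=17) …. Take first 2.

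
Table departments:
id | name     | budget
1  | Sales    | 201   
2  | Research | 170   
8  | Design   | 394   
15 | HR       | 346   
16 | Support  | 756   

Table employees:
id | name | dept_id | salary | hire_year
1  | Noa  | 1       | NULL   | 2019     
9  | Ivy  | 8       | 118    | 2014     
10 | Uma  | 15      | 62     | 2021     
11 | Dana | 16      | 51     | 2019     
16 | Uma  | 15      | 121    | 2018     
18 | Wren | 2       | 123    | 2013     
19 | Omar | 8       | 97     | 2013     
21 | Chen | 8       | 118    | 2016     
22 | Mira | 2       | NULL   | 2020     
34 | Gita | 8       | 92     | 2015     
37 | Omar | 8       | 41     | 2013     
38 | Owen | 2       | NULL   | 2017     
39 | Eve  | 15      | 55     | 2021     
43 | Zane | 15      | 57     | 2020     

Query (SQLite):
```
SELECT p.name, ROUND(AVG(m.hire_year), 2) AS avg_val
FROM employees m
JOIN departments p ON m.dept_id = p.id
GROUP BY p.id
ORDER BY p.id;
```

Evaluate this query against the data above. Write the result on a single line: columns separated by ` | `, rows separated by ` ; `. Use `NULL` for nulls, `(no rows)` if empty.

Sales | 2019 ; Research | 2016.67 ; Design | 2014.2 ; HR | 2020 ; Support | 2019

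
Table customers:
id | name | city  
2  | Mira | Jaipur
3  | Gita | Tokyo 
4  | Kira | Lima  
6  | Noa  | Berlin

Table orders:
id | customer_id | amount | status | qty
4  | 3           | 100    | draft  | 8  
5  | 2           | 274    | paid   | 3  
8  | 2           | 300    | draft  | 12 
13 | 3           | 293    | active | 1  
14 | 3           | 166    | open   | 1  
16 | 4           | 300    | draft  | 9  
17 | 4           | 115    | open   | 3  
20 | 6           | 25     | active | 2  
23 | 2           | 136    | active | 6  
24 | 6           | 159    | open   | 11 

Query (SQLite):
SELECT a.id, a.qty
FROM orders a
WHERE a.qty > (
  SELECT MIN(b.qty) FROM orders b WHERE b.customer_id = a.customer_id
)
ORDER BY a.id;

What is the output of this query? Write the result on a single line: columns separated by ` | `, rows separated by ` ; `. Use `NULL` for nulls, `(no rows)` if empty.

4 | 8 ; 8 | 12 ; 16 | 9 ; 23 | 6 ; 24 | 11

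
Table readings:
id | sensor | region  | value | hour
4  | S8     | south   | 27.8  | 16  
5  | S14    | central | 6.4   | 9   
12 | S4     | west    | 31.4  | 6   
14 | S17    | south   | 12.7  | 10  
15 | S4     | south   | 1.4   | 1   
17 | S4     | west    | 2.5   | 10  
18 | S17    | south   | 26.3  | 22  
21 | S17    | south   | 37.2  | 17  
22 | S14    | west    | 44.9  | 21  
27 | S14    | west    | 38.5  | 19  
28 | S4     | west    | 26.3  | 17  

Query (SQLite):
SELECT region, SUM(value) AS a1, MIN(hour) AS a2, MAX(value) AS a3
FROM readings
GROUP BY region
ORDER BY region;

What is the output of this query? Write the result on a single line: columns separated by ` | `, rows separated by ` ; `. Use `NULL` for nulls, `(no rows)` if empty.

central | 6.4 | 9 | 6.4 ; south | 105.4 | 1 | 37.2 ; west | 143.6 | 6 | 44.9

Group readings by region.
Per group compute: SUM(value), MIN(hour), MAX(value).
  central: ids {5} → SUM(value)=6.4, MIN(hour)=9, MAX(value)=6.4
  south: ids {4, 14, 15, 18, 21} → SUM(value)=105.4, MIN(hour)=1, MAX(value)=37.2
  west: ids {12, 17, 22, 27, 28} → SUM(value)=143.6, MIN(hour)=6, MAX(value)=44.9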